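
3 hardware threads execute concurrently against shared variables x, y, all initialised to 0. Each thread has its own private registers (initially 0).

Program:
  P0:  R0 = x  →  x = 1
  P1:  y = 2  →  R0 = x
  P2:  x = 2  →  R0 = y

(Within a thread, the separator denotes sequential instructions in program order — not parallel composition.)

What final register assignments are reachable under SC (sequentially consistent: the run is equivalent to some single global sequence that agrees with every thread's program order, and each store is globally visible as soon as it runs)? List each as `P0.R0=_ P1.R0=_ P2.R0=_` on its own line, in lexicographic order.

P0.R0=0 P1.R0=0 P2.R0=2
P0.R0=0 P1.R0=1 P2.R0=0
P0.R0=0 P1.R0=1 P2.R0=2
P0.R0=0 P1.R0=2 P2.R0=0
P0.R0=0 P1.R0=2 P2.R0=2
P0.R0=2 P1.R0=0 P2.R0=2
P0.R0=2 P1.R0=1 P2.R0=0
P0.R0=2 P1.R0=1 P2.R0=2
P0.R0=2 P1.R0=2 P2.R0=0
P0.R0=2 P1.R0=2 P2.R0=2

outcome vector order: (P0.R0,P1.R0,P2.R0)
|SC outcomes| = 10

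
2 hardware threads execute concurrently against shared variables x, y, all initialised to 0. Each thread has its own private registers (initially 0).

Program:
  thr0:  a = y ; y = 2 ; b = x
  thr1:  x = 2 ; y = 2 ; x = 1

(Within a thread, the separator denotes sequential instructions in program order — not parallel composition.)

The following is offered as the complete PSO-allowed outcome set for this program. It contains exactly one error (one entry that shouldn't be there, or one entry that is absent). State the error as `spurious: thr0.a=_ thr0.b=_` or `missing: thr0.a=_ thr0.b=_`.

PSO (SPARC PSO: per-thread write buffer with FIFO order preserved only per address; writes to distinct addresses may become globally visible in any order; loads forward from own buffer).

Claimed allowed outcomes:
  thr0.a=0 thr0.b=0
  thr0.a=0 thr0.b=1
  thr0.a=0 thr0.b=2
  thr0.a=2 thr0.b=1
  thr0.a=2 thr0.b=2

outcome vector order: (thr0.a,thr0.b)
PSO: 6 outcomes — {0/0 0/1 0/2 2/0 2/1 2/2}
PSO∖claimed = {2/0}

missing: thr0.a=2 thr0.b=0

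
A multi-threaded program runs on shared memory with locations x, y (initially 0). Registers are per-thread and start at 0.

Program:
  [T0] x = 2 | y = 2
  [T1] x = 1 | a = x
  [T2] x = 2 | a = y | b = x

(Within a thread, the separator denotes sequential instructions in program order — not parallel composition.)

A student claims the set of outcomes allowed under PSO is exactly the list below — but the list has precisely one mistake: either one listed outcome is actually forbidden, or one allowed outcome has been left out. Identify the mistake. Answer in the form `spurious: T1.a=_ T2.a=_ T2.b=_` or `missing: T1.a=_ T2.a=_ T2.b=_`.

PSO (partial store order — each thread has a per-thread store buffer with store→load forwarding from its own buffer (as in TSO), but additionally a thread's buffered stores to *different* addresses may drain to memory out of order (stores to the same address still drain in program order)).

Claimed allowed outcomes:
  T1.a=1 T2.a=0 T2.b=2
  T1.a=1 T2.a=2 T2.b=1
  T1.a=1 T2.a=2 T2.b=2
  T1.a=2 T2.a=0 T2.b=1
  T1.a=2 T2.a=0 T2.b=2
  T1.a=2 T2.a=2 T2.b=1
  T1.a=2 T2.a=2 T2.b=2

missing: T1.a=1 T2.a=0 T2.b=1

outcome vector order: (T1.a,T2.a,T2.b)
PSO: 8 outcomes — {101 102 121 122 201 202 221 222}
PSO∖claimed = {101}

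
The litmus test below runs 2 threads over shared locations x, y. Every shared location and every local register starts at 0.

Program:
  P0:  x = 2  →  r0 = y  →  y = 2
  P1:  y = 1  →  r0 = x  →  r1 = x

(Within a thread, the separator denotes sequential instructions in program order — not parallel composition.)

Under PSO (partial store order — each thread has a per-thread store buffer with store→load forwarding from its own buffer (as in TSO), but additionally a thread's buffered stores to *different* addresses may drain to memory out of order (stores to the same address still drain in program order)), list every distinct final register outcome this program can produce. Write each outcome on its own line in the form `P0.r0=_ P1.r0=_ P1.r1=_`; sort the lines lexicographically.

outcome vector order: (P0.r0,P1.r0,P1.r1)
|PSO outcomes| = 6

P0.r0=0 P1.r0=0 P1.r1=0
P0.r0=0 P1.r0=0 P1.r1=2
P0.r0=0 P1.r0=2 P1.r1=2
P0.r0=1 P1.r0=0 P1.r1=0
P0.r0=1 P1.r0=0 P1.r1=2
P0.r0=1 P1.r0=2 P1.r1=2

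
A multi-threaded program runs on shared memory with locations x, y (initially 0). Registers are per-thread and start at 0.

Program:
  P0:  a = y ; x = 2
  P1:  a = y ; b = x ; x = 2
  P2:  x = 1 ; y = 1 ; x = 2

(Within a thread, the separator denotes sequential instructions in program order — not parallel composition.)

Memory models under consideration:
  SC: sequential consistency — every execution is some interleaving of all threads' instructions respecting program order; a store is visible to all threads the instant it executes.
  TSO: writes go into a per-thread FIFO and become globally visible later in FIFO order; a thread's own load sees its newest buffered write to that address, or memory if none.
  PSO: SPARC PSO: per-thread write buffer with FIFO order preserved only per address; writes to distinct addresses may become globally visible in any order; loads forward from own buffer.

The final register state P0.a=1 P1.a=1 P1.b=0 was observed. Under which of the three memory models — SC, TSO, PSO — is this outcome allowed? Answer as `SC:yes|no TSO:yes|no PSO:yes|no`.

outcome vector order: (P0.a,P1.a,P1.b)
[SC] allowed = {0/0/0 0/0/1 0/0/2 0/1/1 0/1/2 1/0/0 1/0/1 1/0/2 1/1/1 1/1/2}
[TSO] allowed = {0/0/0 0/0/1 0/0/2 0/1/1 0/1/2 1/0/0 1/0/1 1/0/2 1/1/1 1/1/2}
[PSO] allowed = {0/0/0 0/0/1 0/0/2 0/1/0 0/1/1 0/1/2 1/0/0 1/0/1 1/0/2 1/1/0 1/1/1 1/1/2}
target 1/1/0 ∈ {PSO}

SC:no TSO:no PSO:yes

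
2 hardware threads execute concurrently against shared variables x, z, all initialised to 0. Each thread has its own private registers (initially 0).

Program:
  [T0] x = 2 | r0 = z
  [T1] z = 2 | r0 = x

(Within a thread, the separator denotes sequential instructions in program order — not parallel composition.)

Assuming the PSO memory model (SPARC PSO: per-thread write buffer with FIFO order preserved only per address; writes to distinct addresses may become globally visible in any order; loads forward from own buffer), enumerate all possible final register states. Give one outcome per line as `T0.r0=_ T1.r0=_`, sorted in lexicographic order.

T0.r0=0 T1.r0=0
T0.r0=0 T1.r0=2
T0.r0=2 T1.r0=0
T0.r0=2 T1.r0=2

outcome vector order: (T0.r0,T1.r0)
|PSO outcomes| = 4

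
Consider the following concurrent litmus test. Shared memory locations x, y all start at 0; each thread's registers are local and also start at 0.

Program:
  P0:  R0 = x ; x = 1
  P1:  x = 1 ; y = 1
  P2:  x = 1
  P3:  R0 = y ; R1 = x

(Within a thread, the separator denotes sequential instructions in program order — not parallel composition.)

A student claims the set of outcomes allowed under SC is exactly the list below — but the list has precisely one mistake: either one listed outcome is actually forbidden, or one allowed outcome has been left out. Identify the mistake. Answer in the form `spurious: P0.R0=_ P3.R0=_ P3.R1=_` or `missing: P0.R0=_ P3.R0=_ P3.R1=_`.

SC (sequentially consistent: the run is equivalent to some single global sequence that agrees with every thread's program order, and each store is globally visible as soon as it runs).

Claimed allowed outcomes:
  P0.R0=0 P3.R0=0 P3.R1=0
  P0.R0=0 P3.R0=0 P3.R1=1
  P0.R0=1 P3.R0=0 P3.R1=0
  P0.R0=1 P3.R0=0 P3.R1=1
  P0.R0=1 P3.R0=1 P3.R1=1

outcome vector order: (P0.R0,P3.R0,P3.R1)
under SC → <0 0 0> <0 0 1> <0 1 1> <1 0 0> <1 0 1> <1 1 1>
SC∖claimed = {<0 1 1>}

missing: P0.R0=0 P3.R0=1 P3.R1=1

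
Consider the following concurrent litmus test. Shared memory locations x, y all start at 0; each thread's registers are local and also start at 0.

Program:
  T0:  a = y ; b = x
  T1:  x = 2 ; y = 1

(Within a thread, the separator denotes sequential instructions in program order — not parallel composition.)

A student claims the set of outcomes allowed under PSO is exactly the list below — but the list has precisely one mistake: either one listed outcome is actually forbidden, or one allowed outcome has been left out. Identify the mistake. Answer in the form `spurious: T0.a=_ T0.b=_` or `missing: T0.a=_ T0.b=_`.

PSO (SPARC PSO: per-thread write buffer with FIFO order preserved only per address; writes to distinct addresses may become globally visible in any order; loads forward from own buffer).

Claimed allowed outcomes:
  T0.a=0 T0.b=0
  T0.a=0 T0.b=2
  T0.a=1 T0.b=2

missing: T0.a=1 T0.b=0

outcome vector order: (T0.a,T0.b)
under PSO → 00 02 10 12
PSO∖claimed = {10}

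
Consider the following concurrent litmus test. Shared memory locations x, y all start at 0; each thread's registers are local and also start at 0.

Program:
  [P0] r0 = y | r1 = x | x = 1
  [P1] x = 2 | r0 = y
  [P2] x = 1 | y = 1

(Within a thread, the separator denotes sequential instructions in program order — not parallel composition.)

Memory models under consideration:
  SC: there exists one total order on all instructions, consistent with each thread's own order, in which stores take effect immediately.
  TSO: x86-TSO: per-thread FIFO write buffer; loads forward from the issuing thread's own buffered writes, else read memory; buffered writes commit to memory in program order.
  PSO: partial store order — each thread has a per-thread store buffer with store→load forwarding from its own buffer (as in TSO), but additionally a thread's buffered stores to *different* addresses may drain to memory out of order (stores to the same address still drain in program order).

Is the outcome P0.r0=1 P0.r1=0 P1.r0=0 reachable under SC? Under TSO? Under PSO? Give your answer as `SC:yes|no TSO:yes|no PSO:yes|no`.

outcome vector order: (P0.r0,P0.r1,P1.r0)
[SC] allowed = {<0 0 0>, <0 0 1>, <0 1 0>, <0 1 1>, <0 2 0>, <0 2 1>, <1 1 0>, <1 1 1>, <1 2 0>, <1 2 1>}
[TSO] allowed = {<0 0 0>, <0 0 1>, <0 1 0>, <0 1 1>, <0 2 0>, <0 2 1>, <1 1 0>, <1 1 1>, <1 2 0>, <1 2 1>}
[PSO] allowed = {<0 0 0>, <0 0 1>, <0 1 0>, <0 1 1>, <0 2 0>, <0 2 1>, <1 0 0>, <1 0 1>, <1 1 0>, <1 1 1>, <1 2 0>, <1 2 1>}
target <1 0 0> ∈ {PSO}

SC:no TSO:no PSO:yes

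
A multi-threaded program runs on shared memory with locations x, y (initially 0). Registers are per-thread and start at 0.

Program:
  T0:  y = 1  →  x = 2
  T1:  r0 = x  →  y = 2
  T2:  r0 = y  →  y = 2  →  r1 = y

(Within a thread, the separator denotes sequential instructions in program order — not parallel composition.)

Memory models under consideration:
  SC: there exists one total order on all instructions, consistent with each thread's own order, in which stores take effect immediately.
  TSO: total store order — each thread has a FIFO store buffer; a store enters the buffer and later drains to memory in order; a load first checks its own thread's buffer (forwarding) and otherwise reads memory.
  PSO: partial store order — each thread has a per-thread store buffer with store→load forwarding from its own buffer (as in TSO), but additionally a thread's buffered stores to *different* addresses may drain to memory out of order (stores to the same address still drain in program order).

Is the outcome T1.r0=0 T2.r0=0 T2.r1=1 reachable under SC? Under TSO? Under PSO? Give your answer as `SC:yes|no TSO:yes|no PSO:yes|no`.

SC:yes TSO:yes PSO:yes

outcome vector order: (T1.r0,T2.r0,T2.r1)
SC (9): <0 0 1>, <0 0 2>, <0 1 2>, <0 2 1>, <0 2 2>, <2 0 1>, <2 0 2>, <2 1 2>, <2 2 2>
TSO (9): <0 0 1>, <0 0 2>, <0 1 2>, <0 2 1>, <0 2 2>, <2 0 1>, <2 0 2>, <2 1 2>, <2 2 2>
PSO (10): <0 0 1>, <0 0 2>, <0 1 2>, <0 2 1>, <0 2 2>, <2 0 1>, <2 0 2>, <2 1 2>, <2 2 1>, <2 2 2>
target <0 0 1> ∈ {SC,TSO,PSO}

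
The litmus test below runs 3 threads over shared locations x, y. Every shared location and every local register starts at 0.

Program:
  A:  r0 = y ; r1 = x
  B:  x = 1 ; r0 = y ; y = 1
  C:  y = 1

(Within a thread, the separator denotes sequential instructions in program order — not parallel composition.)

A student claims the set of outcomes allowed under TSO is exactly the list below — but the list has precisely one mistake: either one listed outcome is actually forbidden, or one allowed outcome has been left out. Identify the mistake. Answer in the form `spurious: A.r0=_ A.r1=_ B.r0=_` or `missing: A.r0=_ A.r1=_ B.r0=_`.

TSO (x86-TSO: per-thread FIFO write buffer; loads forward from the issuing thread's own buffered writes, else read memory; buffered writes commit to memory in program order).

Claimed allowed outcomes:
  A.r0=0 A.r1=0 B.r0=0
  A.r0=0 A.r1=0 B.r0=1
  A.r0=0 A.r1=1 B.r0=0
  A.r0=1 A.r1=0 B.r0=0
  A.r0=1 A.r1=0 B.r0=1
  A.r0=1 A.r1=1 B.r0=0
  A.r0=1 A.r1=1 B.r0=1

outcome vector order: (A.r0,A.r1,B.r0)
[TSO] allowed = {0/0/0 0/0/1 0/1/0 0/1/1 1/0/0 1/0/1 1/1/0 1/1/1}
TSO∖claimed = {0/1/1}

missing: A.r0=0 A.r1=1 B.r0=1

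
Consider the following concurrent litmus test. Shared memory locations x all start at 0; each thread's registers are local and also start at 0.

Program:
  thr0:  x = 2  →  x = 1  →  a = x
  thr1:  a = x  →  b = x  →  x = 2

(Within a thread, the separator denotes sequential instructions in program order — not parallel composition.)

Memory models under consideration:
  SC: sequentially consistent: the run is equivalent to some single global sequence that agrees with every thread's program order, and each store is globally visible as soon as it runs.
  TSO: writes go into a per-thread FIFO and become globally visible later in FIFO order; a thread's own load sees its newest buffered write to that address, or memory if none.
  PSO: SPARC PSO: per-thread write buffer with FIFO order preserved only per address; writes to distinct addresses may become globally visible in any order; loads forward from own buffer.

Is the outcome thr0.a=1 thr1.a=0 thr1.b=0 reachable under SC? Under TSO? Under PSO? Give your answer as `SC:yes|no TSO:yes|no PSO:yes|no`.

outcome vector order: (thr0.a,thr1.a,thr1.b)
under SC → <1 0 0>, <1 0 1>, <1 0 2>, <1 1 1>, <1 2 1>, <1 2 2>, <2 0 0>, <2 0 1>, <2 0 2>, <2 1 1>, <2 2 1>, <2 2 2>
under TSO → <1 0 0>, <1 0 1>, <1 0 2>, <1 1 1>, <1 2 1>, <1 2 2>, <2 0 0>, <2 0 1>, <2 0 2>, <2 1 1>, <2 2 1>, <2 2 2>
under PSO → <1 0 0>, <1 0 1>, <1 0 2>, <1 1 1>, <1 2 1>, <1 2 2>, <2 0 0>, <2 0 1>, <2 0 2>, <2 1 1>, <2 2 1>, <2 2 2>
target <1 0 0> ∈ {SC,TSO,PSO}

SC:yes TSO:yes PSO:yes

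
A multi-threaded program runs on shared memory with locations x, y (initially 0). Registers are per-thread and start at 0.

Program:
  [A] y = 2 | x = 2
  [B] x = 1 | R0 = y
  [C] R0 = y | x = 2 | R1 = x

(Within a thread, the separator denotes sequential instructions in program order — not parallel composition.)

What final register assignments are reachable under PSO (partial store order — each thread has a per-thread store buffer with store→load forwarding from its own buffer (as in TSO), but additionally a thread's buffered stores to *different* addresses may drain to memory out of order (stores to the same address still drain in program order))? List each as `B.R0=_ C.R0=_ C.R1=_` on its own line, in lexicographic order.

outcome vector order: (B.R0,C.R0,C.R1)
|PSO outcomes| = 8

B.R0=0 C.R0=0 C.R1=1
B.R0=0 C.R0=0 C.R1=2
B.R0=0 C.R0=2 C.R1=1
B.R0=0 C.R0=2 C.R1=2
B.R0=2 C.R0=0 C.R1=1
B.R0=2 C.R0=0 C.R1=2
B.R0=2 C.R0=2 C.R1=1
B.R0=2 C.R0=2 C.R1=2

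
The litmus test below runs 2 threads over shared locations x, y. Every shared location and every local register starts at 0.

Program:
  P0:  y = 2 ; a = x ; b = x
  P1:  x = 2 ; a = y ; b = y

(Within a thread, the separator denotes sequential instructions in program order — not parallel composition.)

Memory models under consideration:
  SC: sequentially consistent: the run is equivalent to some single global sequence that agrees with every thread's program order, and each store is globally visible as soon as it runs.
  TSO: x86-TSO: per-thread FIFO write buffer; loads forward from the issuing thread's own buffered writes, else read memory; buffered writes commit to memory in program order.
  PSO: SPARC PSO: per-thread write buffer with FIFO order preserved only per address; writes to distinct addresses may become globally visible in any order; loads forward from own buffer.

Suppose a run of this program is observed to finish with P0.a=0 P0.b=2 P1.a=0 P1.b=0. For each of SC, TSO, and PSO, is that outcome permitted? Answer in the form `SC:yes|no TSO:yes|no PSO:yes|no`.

outcome vector order: (P0.a,P0.b,P1.a,P1.b)
[SC] allowed = {0/0/2/2; 0/2/2/2; 2/2/0/0; 2/2/0/2; 2/2/2/2}
[TSO] allowed = {0/0/0/0; 0/0/0/2; 0/0/2/2; 0/2/0/0; 0/2/0/2; 0/2/2/2; 2/2/0/0; 2/2/0/2; 2/2/2/2}
[PSO] allowed = {0/0/0/0; 0/0/0/2; 0/0/2/2; 0/2/0/0; 0/2/0/2; 0/2/2/2; 2/2/0/0; 2/2/0/2; 2/2/2/2}
target 0/2/0/0 ∈ {TSO,PSO}

SC:no TSO:yes PSO:yes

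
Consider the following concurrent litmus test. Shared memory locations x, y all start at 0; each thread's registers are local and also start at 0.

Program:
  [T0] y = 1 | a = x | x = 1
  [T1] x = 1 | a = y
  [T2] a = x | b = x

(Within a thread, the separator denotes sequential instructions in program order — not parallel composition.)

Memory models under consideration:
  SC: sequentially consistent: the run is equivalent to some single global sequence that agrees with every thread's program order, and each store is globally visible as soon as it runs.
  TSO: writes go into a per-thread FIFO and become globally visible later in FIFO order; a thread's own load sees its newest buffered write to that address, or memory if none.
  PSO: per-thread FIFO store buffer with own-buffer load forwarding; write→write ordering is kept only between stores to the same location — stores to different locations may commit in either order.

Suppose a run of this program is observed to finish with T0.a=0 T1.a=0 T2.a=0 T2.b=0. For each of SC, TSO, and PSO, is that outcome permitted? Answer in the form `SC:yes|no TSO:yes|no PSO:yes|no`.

SC:no TSO:yes PSO:yes

outcome vector order: (T0.a,T1.a,T2.a,T2.b)
[SC] allowed = {0/1/0/0 0/1/0/1 0/1/1/1 1/0/0/0 1/0/0/1 1/0/1/1 1/1/0/0 1/1/0/1 1/1/1/1}
[TSO] allowed = {0/0/0/0 0/0/0/1 0/0/1/1 0/1/0/0 0/1/0/1 0/1/1/1 1/0/0/0 1/0/0/1 1/0/1/1 1/1/0/0 1/1/0/1 1/1/1/1}
[PSO] allowed = {0/0/0/0 0/0/0/1 0/0/1/1 0/1/0/0 0/1/0/1 0/1/1/1 1/0/0/0 1/0/0/1 1/0/1/1 1/1/0/0 1/1/0/1 1/1/1/1}
target 0/0/0/0 ∈ {TSO,PSO}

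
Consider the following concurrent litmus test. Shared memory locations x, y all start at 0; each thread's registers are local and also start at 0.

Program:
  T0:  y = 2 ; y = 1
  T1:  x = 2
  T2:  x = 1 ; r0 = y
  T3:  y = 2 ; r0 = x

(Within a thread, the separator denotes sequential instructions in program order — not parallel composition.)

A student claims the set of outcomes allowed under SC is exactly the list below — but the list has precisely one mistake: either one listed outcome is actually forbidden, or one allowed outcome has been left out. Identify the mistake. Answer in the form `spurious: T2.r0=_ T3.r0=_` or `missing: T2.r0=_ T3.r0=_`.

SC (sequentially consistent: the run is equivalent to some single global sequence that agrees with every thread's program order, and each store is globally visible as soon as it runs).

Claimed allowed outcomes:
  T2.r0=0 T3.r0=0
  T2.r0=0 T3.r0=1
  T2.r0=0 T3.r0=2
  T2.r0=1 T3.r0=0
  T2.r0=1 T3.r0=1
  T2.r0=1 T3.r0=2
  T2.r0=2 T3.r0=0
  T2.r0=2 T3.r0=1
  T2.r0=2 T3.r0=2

outcome vector order: (T2.r0,T3.r0)
under SC → <0 1>; <0 2>; <1 0>; <1 1>; <1 2>; <2 0>; <2 1>; <2 2>
claimed∖SC = {<0 0>}

spurious: T2.r0=0 T3.r0=0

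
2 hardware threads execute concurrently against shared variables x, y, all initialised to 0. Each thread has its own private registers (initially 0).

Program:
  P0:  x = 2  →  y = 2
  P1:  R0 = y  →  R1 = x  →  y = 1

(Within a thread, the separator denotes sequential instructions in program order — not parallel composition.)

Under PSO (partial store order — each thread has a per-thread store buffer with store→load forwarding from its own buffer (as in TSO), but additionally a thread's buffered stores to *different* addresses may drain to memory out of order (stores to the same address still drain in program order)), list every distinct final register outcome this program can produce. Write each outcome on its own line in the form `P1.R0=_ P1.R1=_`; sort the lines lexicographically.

outcome vector order: (P1.R0,P1.R1)
|PSO outcomes| = 4

P1.R0=0 P1.R1=0
P1.R0=0 P1.R1=2
P1.R0=2 P1.R1=0
P1.R0=2 P1.R1=2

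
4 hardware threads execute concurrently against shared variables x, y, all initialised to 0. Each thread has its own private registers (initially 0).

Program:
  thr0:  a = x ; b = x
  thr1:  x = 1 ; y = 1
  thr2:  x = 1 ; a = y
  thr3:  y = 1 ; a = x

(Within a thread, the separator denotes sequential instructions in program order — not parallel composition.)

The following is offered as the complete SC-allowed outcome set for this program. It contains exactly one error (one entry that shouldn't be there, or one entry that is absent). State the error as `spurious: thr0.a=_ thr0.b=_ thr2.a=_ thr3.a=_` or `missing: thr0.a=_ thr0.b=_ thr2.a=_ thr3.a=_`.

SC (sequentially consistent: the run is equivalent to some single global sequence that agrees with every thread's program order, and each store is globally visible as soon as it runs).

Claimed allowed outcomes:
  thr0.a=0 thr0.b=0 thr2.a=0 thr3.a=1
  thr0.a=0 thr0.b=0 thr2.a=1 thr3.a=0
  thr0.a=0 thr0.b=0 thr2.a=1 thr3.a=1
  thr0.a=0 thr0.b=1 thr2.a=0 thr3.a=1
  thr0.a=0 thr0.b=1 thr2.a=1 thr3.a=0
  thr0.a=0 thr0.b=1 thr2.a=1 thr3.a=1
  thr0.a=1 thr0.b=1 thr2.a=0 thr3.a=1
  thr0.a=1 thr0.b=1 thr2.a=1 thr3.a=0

missing: thr0.a=1 thr0.b=1 thr2.a=1 thr3.a=1

outcome vector order: (thr0.a,thr0.b,thr2.a,thr3.a)
SC: 9 outcomes — {0/0/0/1 0/0/1/0 0/0/1/1 0/1/0/1 0/1/1/0 0/1/1/1 1/1/0/1 1/1/1/0 1/1/1/1}
SC∖claimed = {1/1/1/1}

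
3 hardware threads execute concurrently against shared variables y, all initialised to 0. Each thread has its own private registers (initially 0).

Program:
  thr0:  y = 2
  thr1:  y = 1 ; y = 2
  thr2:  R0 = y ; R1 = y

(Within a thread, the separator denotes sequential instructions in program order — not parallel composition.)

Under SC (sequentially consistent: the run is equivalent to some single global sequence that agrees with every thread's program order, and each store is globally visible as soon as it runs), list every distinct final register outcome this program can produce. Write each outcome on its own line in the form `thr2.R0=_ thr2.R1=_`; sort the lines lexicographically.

outcome vector order: (thr2.R0,thr2.R1)
|SC outcomes| = 7

thr2.R0=0 thr2.R1=0
thr2.R0=0 thr2.R1=1
thr2.R0=0 thr2.R1=2
thr2.R0=1 thr2.R1=1
thr2.R0=1 thr2.R1=2
thr2.R0=2 thr2.R1=1
thr2.R0=2 thr2.R1=2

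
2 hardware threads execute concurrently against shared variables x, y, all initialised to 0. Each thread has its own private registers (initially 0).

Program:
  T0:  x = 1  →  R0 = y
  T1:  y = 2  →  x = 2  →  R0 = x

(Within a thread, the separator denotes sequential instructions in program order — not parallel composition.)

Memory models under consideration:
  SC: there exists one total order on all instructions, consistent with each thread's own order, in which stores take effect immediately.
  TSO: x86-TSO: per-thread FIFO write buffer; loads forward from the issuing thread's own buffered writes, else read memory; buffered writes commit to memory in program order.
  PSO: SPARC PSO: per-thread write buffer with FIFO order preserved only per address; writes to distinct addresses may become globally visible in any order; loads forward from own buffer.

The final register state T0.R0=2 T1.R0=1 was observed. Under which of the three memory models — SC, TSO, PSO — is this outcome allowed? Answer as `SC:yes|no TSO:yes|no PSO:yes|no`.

SC:yes TSO:yes PSO:yes

outcome vector order: (T0.R0,T1.R0)
SC: 3 outcomes — {<0 2> <2 1> <2 2>}
TSO: 4 outcomes — {<0 1> <0 2> <2 1> <2 2>}
PSO: 4 outcomes — {<0 1> <0 2> <2 1> <2 2>}
target <2 1> ∈ {SC,TSO,PSO}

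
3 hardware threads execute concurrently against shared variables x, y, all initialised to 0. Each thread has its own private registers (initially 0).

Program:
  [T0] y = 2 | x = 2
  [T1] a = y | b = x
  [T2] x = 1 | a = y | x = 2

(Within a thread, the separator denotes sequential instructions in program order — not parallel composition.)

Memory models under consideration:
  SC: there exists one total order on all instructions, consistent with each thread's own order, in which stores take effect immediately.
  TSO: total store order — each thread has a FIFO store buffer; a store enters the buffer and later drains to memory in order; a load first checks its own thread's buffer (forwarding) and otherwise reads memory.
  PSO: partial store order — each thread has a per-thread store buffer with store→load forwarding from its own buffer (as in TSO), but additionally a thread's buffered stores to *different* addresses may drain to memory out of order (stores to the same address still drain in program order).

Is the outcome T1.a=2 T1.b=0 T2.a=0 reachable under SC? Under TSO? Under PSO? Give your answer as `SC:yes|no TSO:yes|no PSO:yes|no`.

SC:no TSO:yes PSO:yes

outcome vector order: (T1.a,T1.b,T2.a)
[SC] allowed = {0/0/0 0/0/2 0/1/0 0/1/2 0/2/0 0/2/2 2/0/2 2/1/0 2/1/2 2/2/0 2/2/2}
[TSO] allowed = {0/0/0 0/0/2 0/1/0 0/1/2 0/2/0 0/2/2 2/0/0 2/0/2 2/1/0 2/1/2 2/2/0 2/2/2}
[PSO] allowed = {0/0/0 0/0/2 0/1/0 0/1/2 0/2/0 0/2/2 2/0/0 2/0/2 2/1/0 2/1/2 2/2/0 2/2/2}
target 2/0/0 ∈ {TSO,PSO}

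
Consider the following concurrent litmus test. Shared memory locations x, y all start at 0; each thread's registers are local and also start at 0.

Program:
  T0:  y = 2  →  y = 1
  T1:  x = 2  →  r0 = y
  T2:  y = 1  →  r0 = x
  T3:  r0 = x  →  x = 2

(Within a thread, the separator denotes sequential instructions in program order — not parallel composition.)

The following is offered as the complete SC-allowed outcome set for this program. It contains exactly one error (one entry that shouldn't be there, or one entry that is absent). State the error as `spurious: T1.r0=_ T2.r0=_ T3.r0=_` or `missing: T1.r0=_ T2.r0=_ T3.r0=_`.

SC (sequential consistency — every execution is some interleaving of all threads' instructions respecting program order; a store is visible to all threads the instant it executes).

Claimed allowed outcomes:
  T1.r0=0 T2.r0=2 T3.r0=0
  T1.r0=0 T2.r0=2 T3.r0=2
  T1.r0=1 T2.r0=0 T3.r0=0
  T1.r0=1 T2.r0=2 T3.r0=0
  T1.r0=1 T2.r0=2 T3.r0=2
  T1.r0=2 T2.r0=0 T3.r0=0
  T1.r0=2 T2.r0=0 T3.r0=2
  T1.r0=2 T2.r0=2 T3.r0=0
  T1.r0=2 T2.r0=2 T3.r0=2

missing: T1.r0=1 T2.r0=0 T3.r0=2

outcome vector order: (T1.r0,T2.r0,T3.r0)
SC: 10 outcomes — {(0,2,0) (0,2,2) (1,0,0) (1,0,2) (1,2,0) (1,2,2) (2,0,0) (2,0,2) (2,2,0) (2,2,2)}
SC∖claimed = {(1,0,2)}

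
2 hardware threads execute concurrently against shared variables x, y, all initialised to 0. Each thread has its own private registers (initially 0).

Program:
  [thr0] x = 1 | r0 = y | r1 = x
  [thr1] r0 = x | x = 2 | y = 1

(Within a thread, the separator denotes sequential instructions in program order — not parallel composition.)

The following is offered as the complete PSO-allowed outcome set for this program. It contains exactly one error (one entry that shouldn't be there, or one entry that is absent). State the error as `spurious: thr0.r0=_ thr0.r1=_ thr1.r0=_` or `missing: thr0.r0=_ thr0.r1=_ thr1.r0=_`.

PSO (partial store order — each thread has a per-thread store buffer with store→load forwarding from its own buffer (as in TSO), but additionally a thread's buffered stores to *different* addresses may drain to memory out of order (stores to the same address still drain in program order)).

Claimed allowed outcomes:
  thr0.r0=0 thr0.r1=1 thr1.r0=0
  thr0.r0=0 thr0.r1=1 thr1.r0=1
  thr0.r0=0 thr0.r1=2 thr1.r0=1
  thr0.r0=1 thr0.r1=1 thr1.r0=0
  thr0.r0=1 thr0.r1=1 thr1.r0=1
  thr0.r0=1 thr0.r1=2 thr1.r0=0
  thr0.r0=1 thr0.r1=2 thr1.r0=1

missing: thr0.r0=0 thr0.r1=2 thr1.r0=0

outcome vector order: (thr0.r0,thr0.r1,thr1.r0)
under PSO → (0,1,0), (0,1,1), (0,2,0), (0,2,1), (1,1,0), (1,1,1), (1,2,0), (1,2,1)
PSO∖claimed = {(0,2,0)}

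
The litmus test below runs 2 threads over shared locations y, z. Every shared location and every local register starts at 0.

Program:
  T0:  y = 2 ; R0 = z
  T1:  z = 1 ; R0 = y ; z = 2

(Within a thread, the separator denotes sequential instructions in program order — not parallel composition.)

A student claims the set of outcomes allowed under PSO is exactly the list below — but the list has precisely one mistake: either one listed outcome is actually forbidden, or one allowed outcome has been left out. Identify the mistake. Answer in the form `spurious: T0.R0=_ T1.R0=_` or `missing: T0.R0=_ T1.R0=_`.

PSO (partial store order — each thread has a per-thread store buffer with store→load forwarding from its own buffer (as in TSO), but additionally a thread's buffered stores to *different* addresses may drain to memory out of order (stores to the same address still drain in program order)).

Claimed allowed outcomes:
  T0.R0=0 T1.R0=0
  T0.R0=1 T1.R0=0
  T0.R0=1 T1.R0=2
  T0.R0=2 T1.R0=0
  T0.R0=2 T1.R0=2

missing: T0.R0=0 T1.R0=2

outcome vector order: (T0.R0,T1.R0)
[PSO] allowed = {<0 0>, <0 2>, <1 0>, <1 2>, <2 0>, <2 2>}
PSO∖claimed = {<0 2>}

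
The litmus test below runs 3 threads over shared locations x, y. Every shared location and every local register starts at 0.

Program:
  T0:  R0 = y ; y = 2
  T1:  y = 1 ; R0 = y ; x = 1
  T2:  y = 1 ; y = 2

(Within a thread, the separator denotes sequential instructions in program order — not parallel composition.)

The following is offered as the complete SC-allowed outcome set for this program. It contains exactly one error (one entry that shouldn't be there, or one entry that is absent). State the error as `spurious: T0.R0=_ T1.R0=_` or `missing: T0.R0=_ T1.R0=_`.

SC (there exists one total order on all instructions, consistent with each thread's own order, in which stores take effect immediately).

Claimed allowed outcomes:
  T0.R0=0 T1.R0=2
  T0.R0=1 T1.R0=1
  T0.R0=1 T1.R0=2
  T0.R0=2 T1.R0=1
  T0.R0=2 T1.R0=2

missing: T0.R0=0 T1.R0=1

outcome vector order: (T0.R0,T1.R0)
SC: 6 outcomes — {(0,1), (0,2), (1,1), (1,2), (2,1), (2,2)}
SC∖claimed = {(0,1)}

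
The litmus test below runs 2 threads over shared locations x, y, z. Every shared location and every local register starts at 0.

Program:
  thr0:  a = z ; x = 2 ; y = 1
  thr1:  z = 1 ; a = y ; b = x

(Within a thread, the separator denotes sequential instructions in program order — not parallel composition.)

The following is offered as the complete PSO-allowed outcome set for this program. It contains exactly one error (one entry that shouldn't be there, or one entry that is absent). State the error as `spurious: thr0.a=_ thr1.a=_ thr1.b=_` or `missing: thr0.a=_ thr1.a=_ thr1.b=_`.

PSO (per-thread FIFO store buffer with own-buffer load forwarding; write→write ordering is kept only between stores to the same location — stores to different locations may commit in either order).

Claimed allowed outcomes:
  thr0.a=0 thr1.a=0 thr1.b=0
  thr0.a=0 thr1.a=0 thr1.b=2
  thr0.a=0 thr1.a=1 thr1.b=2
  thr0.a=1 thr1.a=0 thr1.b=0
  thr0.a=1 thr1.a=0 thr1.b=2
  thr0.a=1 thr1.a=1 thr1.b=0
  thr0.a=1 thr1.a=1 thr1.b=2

missing: thr0.a=0 thr1.a=1 thr1.b=0

outcome vector order: (thr0.a,thr1.a,thr1.b)
PSO (8): (0,0,0) (0,0,2) (0,1,0) (0,1,2) (1,0,0) (1,0,2) (1,1,0) (1,1,2)
PSO∖claimed = {(0,1,0)}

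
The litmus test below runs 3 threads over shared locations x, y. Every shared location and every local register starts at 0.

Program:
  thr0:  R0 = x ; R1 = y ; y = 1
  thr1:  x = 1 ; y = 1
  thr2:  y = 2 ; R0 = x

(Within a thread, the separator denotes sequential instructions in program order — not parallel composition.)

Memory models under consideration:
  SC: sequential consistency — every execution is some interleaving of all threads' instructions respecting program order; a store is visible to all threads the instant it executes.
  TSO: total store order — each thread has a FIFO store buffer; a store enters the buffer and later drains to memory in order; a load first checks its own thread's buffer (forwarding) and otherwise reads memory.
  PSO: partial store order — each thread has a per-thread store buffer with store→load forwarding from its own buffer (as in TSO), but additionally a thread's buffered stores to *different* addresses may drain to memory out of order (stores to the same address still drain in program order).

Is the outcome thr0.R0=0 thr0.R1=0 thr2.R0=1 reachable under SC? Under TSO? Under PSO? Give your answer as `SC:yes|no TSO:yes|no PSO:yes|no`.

outcome vector order: (thr0.R0,thr0.R1,thr2.R0)
under SC → 0/0/0 0/0/1 0/1/0 0/1/1 0/2/0 0/2/1 1/0/1 1/1/0 1/1/1 1/2/0 1/2/1
under TSO → 0/0/0 0/0/1 0/1/0 0/1/1 0/2/0 0/2/1 1/0/0 1/0/1 1/1/0 1/1/1 1/2/0 1/2/1
under PSO → 0/0/0 0/0/1 0/1/0 0/1/1 0/2/0 0/2/1 1/0/0 1/0/1 1/1/0 1/1/1 1/2/0 1/2/1
target 0/0/1 ∈ {SC,TSO,PSO}

SC:yes TSO:yes PSO:yes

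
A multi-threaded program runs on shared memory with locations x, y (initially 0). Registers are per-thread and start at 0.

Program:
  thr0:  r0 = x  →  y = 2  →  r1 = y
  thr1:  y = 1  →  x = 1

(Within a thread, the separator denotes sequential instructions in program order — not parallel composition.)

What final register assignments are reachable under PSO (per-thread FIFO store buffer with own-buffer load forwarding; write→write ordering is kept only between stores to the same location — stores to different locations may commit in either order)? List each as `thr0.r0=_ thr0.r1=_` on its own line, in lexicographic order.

outcome vector order: (thr0.r0,thr0.r1)
|PSO outcomes| = 4

thr0.r0=0 thr0.r1=1
thr0.r0=0 thr0.r1=2
thr0.r0=1 thr0.r1=1
thr0.r0=1 thr0.r1=2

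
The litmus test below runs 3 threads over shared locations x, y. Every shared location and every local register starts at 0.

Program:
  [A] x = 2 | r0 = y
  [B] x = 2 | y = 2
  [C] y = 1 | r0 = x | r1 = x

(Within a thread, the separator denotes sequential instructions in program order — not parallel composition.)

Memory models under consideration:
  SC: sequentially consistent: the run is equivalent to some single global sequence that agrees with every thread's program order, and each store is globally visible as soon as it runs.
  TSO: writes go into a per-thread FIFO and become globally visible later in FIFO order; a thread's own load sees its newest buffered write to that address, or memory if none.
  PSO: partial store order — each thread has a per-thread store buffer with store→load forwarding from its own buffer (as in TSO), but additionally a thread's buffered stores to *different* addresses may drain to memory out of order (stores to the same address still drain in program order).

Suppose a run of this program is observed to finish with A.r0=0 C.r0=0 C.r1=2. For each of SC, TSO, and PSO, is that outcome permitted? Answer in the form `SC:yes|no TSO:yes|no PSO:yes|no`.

outcome vector order: (A.r0,C.r0,C.r1)
under SC → 022; 100; 102; 122; 200; 202; 222
under TSO → 000; 002; 022; 100; 102; 122; 200; 202; 222
under PSO → 000; 002; 022; 100; 102; 122; 200; 202; 222
target 002 ∈ {TSO,PSO}

SC:no TSO:yes PSO:yes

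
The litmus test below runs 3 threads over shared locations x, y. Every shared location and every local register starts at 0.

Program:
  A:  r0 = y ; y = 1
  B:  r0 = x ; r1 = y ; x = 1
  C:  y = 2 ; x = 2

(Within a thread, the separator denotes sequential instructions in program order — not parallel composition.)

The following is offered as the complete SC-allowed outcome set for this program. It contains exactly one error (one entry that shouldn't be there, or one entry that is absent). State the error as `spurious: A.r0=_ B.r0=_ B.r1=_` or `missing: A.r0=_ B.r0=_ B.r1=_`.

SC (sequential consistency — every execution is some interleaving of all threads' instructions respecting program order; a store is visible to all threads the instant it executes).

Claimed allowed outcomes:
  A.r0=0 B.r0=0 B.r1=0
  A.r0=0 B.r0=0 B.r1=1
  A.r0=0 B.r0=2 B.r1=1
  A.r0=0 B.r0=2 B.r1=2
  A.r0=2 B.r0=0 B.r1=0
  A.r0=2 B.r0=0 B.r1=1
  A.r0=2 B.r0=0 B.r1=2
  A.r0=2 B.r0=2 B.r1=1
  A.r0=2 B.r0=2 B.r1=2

outcome vector order: (A.r0,B.r0,B.r1)
under SC → 0/0/0 0/0/1 0/0/2 0/2/1 0/2/2 2/0/0 2/0/1 2/0/2 2/2/1 2/2/2
SC∖claimed = {0/0/2}

missing: A.r0=0 B.r0=0 B.r1=2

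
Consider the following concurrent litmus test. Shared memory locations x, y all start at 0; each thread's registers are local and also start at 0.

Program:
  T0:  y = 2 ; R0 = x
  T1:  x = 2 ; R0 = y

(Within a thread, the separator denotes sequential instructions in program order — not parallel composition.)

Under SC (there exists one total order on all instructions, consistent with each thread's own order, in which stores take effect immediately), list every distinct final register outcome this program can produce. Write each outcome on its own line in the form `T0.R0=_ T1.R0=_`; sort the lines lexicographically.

T0.R0=0 T1.R0=2
T0.R0=2 T1.R0=0
T0.R0=2 T1.R0=2

outcome vector order: (T0.R0,T1.R0)
|SC outcomes| = 3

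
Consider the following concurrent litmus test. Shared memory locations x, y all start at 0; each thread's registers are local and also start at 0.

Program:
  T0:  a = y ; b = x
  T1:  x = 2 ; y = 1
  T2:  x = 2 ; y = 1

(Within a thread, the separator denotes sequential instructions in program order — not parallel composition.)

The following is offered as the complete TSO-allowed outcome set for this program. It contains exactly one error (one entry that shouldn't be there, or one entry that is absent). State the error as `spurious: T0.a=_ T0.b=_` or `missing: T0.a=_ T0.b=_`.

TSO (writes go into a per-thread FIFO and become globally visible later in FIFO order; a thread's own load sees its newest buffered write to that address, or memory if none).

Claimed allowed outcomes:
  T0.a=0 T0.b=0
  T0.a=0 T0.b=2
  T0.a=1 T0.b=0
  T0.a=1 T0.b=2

outcome vector order: (T0.a,T0.b)
TSO (3): 0/0, 0/2, 1/2
claimed∖TSO = {1/0}

spurious: T0.a=1 T0.b=0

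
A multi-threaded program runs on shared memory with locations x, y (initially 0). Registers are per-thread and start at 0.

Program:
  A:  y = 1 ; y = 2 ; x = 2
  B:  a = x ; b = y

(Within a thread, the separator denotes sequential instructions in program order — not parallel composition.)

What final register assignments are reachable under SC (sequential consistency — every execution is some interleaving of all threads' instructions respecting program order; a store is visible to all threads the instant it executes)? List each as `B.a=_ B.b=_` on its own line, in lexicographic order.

outcome vector order: (B.a,B.b)
|SC outcomes| = 4

B.a=0 B.b=0
B.a=0 B.b=1
B.a=0 B.b=2
B.a=2 B.b=2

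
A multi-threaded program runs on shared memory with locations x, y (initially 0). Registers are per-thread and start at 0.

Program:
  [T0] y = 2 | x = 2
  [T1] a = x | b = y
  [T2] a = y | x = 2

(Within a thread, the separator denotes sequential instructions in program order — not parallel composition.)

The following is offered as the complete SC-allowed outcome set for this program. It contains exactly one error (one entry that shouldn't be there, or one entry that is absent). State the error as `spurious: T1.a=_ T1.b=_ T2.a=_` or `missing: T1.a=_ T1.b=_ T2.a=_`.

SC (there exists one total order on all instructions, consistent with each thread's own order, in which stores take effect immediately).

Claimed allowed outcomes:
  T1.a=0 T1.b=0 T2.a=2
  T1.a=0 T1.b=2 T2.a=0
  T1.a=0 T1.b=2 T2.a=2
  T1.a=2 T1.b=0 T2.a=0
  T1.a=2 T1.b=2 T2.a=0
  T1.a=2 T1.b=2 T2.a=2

missing: T1.a=0 T1.b=0 T2.a=0

outcome vector order: (T1.a,T1.b,T2.a)
under SC → (0,0,0); (0,0,2); (0,2,0); (0,2,2); (2,0,0); (2,2,0); (2,2,2)
SC∖claimed = {(0,0,0)}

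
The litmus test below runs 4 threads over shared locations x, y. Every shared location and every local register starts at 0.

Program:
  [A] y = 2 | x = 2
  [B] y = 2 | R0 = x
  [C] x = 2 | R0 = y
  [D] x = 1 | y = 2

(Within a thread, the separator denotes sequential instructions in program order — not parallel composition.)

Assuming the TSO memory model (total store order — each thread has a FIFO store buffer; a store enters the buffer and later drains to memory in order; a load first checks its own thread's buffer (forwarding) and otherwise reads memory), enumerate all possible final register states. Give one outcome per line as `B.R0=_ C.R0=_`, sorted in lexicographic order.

B.R0=0 C.R0=0
B.R0=0 C.R0=2
B.R0=1 C.R0=0
B.R0=1 C.R0=2
B.R0=2 C.R0=0
B.R0=2 C.R0=2

outcome vector order: (B.R0,C.R0)
|TSO outcomes| = 6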